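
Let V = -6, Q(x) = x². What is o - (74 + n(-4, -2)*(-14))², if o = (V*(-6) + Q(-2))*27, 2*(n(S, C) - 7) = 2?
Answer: -364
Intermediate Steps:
n(S, C) = 8 (n(S, C) = 7 + (½)*2 = 7 + 1 = 8)
o = 1080 (o = (-6*(-6) + (-2)²)*27 = (36 + 4)*27 = 40*27 = 1080)
o - (74 + n(-4, -2)*(-14))² = 1080 - (74 + 8*(-14))² = 1080 - (74 - 112)² = 1080 - 1*(-38)² = 1080 - 1*1444 = 1080 - 1444 = -364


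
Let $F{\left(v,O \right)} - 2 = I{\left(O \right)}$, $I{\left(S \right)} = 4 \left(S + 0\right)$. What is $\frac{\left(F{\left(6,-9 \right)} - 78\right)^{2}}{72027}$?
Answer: $\frac{12544}{72027} \approx 0.17416$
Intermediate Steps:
$I{\left(S \right)} = 4 S$
$F{\left(v,O \right)} = 2 + 4 O$
$\frac{\left(F{\left(6,-9 \right)} - 78\right)^{2}}{72027} = \frac{\left(\left(2 + 4 \left(-9\right)\right) - 78\right)^{2}}{72027} = \left(\left(2 - 36\right) - 78\right)^{2} \cdot \frac{1}{72027} = \left(-34 - 78\right)^{2} \cdot \frac{1}{72027} = \left(-112\right)^{2} \cdot \frac{1}{72027} = 12544 \cdot \frac{1}{72027} = \frac{12544}{72027}$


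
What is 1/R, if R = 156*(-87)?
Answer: -1/13572 ≈ -7.3681e-5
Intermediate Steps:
R = -13572
1/R = 1/(-13572) = -1/13572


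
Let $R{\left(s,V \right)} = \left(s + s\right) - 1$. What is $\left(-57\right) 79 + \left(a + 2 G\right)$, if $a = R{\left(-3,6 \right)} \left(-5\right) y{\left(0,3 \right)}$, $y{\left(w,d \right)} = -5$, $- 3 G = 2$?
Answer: $- \frac{14038}{3} \approx -4679.3$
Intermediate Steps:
$G = - \frac{2}{3}$ ($G = \left(- \frac{1}{3}\right) 2 = - \frac{2}{3} \approx -0.66667$)
$R{\left(s,V \right)} = -1 + 2 s$ ($R{\left(s,V \right)} = 2 s - 1 = -1 + 2 s$)
$a = -175$ ($a = \left(-1 + 2 \left(-3\right)\right) \left(-5\right) \left(-5\right) = \left(-1 - 6\right) \left(-5\right) \left(-5\right) = \left(-7\right) \left(-5\right) \left(-5\right) = 35 \left(-5\right) = -175$)
$\left(-57\right) 79 + \left(a + 2 G\right) = \left(-57\right) 79 + \left(-175 + 2 \left(- \frac{2}{3}\right)\right) = -4503 - \frac{529}{3} = - \frac{14038}{3}$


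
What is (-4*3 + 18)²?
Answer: 36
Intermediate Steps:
(-4*3 + 18)² = (-12 + 18)² = 6² = 36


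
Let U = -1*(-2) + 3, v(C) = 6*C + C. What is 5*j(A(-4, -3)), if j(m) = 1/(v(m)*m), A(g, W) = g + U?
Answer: 5/7 ≈ 0.71429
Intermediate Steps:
v(C) = 7*C
U = 5 (U = 2 + 3 = 5)
A(g, W) = 5 + g (A(g, W) = g + 5 = 5 + g)
j(m) = 1/(7*m²) (j(m) = 1/((7*m)*m) = 1/(7*m²))
5*j(A(-4, -3)) = 5*(1/(7*(5 - 4)²)) = 5*((⅐)/1²) = 5*((⅐)*1) = 5*(⅐) = 5/7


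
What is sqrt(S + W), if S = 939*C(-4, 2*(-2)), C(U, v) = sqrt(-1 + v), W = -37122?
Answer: sqrt(-37122 + 939*I*sqrt(5)) ≈ 5.4467 + 192.75*I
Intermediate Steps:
S = 939*I*sqrt(5) (S = 939*sqrt(-1 + 2*(-2)) = 939*sqrt(-1 - 4) = 939*sqrt(-5) = 939*(I*sqrt(5)) = 939*I*sqrt(5) ≈ 2099.7*I)
sqrt(S + W) = sqrt(939*I*sqrt(5) - 37122) = sqrt(-37122 + 939*I*sqrt(5))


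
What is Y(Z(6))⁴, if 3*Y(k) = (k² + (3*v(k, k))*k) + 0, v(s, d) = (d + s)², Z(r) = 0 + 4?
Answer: 377801998336/81 ≈ 4.6642e+9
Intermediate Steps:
Z(r) = 4
Y(k) = 4*k³ + k²/3 (Y(k) = ((k² + (3*(k + k)²)*k) + 0)/3 = ((k² + (3*(2*k)²)*k) + 0)/3 = ((k² + (3*(4*k²))*k) + 0)/3 = ((k² + (12*k²)*k) + 0)/3 = ((k² + 12*k³) + 0)/3 = (k² + 12*k³)/3 = 4*k³ + k²/3)
Y(Z(6))⁴ = ((⅓)*4²*(1 + 12*4))⁴ = ((⅓)*16*(1 + 48))⁴ = ((⅓)*16*49)⁴ = (784/3)⁴ = 377801998336/81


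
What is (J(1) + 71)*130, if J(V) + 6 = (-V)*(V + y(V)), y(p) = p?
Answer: 8190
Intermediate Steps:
J(V) = -6 - 2*V² (J(V) = -6 + (-V)*(V + V) = -6 + (-V)*(2*V) = -6 - 2*V²)
(J(1) + 71)*130 = ((-6 - 2*1²) + 71)*130 = ((-6 - 2*1) + 71)*130 = ((-6 - 2) + 71)*130 = (-8 + 71)*130 = 63*130 = 8190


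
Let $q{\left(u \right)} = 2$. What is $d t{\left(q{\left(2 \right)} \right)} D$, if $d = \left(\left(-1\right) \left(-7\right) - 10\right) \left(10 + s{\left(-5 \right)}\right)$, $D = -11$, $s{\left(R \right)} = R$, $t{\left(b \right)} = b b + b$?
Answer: $990$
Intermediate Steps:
$t{\left(b \right)} = b + b^{2}$ ($t{\left(b \right)} = b^{2} + b = b + b^{2}$)
$d = -15$ ($d = \left(\left(-1\right) \left(-7\right) - 10\right) \left(10 - 5\right) = \left(7 - 10\right) 5 = \left(-3\right) 5 = -15$)
$d t{\left(q{\left(2 \right)} \right)} D = - 15 \cdot 2 \left(1 + 2\right) \left(-11\right) = - 15 \cdot 2 \cdot 3 \left(-11\right) = \left(-15\right) 6 \left(-11\right) = \left(-90\right) \left(-11\right) = 990$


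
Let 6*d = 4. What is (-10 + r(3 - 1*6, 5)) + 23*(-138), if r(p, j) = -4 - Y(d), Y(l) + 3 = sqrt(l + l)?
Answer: -3185 - 2*sqrt(3)/3 ≈ -3186.2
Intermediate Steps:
d = 2/3 (d = (1/6)*4 = 2/3 ≈ 0.66667)
Y(l) = -3 + sqrt(2)*sqrt(l) (Y(l) = -3 + sqrt(l + l) = -3 + sqrt(2*l) = -3 + sqrt(2)*sqrt(l))
r(p, j) = -1 - 2*sqrt(3)/3 (r(p, j) = -4 - (-3 + sqrt(2)*sqrt(2/3)) = -4 - (-3 + sqrt(2)*(sqrt(6)/3)) = -4 - (-3 + 2*sqrt(3)/3) = -4 + (3 - 2*sqrt(3)/3) = -1 - 2*sqrt(3)/3)
(-10 + r(3 - 1*6, 5)) + 23*(-138) = (-10 + (-1 - 2*sqrt(3)/3)) + 23*(-138) = (-11 - 2*sqrt(3)/3) - 3174 = -3185 - 2*sqrt(3)/3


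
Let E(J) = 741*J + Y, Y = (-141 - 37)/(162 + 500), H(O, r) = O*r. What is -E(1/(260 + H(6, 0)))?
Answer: -17087/6620 ≈ -2.5811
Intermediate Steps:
Y = -89/331 (Y = -178/662 = -178*1/662 = -89/331 ≈ -0.26888)
E(J) = -89/331 + 741*J (E(J) = 741*J - 89/331 = -89/331 + 741*J)
-E(1/(260 + H(6, 0))) = -(-89/331 + 741/(260 + 6*0)) = -(-89/331 + 741/(260 + 0)) = -(-89/331 + 741/260) = -(-89/331 + 741*(1/260)) = -(-89/331 + 57/20) = -1*17087/6620 = -17087/6620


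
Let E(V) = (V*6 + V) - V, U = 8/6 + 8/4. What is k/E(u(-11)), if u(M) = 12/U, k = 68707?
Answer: 343535/108 ≈ 3180.9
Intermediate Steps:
U = 10/3 (U = 8*(⅙) + 8*(¼) = 4/3 + 2 = 10/3 ≈ 3.3333)
u(M) = 18/5 (u(M) = 12/(10/3) = 12*(3/10) = 18/5)
E(V) = 6*V (E(V) = (6*V + V) - V = 7*V - V = 6*V)
k/E(u(-11)) = 68707/((6*(18/5))) = 68707/(108/5) = 68707*(5/108) = 343535/108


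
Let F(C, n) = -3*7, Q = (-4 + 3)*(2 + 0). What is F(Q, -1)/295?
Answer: -21/295 ≈ -0.071186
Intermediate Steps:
Q = -2 (Q = -1*2 = -2)
F(C, n) = -21
F(Q, -1)/295 = -21/295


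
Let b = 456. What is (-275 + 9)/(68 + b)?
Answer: -133/262 ≈ -0.50763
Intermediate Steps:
(-275 + 9)/(68 + b) = (-275 + 9)/(68 + 456) = -266/524 = -266*1/524 = -133/262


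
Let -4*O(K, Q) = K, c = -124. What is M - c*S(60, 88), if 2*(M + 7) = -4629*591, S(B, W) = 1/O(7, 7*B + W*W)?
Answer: -19151263/14 ≈ -1.3679e+6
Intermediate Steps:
O(K, Q) = -K/4
S(B, W) = -4/7 (S(B, W) = 1/(-1/4*7) = 1/(-7/4) = -4/7)
M = -2735753/2 (M = -7 + (-4629*591)/2 = -7 + (1/2)*(-2735739) = -7 - 2735739/2 = -2735753/2 ≈ -1.3679e+6)
M - c*S(60, 88) = -2735753/2 - (-124)*(-4)/7 = -2735753/2 - 1*496/7 = -2735753/2 - 496/7 = -19151263/14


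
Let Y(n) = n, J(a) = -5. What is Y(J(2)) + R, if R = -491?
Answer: -496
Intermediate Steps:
Y(J(2)) + R = -5 - 491 = -496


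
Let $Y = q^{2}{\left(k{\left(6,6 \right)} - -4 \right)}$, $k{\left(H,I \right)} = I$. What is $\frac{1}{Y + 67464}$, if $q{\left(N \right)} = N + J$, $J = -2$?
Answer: $\frac{1}{67528} \approx 1.4809 \cdot 10^{-5}$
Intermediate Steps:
$q{\left(N \right)} = -2 + N$ ($q{\left(N \right)} = N - 2 = -2 + N$)
$Y = 64$ ($Y = \left(-2 + \left(6 - -4\right)\right)^{2} = \left(-2 + \left(6 + 4\right)\right)^{2} = \left(-2 + 10\right)^{2} = 8^{2} = 64$)
$\frac{1}{Y + 67464} = \frac{1}{64 + 67464} = \frac{1}{67528}$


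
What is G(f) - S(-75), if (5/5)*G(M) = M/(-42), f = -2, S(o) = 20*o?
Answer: 31501/21 ≈ 1500.0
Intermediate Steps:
G(M) = -M/42 (G(M) = M/(-42) = M*(-1/42) = -M/42)
G(f) - S(-75) = -1/42*(-2) - 20*(-75) = 1/21 - 1*(-1500) = 1/21 + 1500 = 31501/21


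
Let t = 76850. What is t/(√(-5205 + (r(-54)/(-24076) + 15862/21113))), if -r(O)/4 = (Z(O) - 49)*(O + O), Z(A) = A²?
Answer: -3074*I*√3394989720549264955/5343110653 ≈ -1060.1*I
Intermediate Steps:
r(O) = -8*O*(-49 + O²) (r(O) = -4*(O² - 49)*(O + O) = -4*(-49 + O²)*2*O = -8*O*(-49 + O²))
t/(√(-5205 + (r(-54)/(-24076) + 15862/21113))) = 76850/(√(-5205 + ((8*(-54)*(49 - 1*(-54)²))/(-24076) + 15862/21113))) = 76850/(√(-5205 + ((8*(-54)*(49 - 1*2916))*(-1/24076) + 15862*(1/21113)))) = 76850/(√(-5205 + ((8*(-54)*(49 - 2916))*(-1/24076) + 15862/21113))) = 76850/(√(-5205 + ((8*(-54)*(-2867))*(-1/24076) + 15862/21113))) = 76850/(√(-5205 + (1238544*(-1/24076) + 15862/21113))) = 76850/(√(-5205 + (-309636/6019 + 15862/21113))) = 76850/(√(-5205 - 6441871490/127079147)) = 76850/(√(-667888831625/127079147)) = 76850/((5*I*√3394989720549264955/127079147)) = 76850*(-I*√3394989720549264955/133577766325) = -3074*I*√3394989720549264955/5343110653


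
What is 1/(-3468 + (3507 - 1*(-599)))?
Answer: 1/638 ≈ 0.0015674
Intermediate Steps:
1/(-3468 + (3507 - 1*(-599))) = 1/(-3468 + (3507 + 599)) = 1/(-3468 + 4106) = 1/638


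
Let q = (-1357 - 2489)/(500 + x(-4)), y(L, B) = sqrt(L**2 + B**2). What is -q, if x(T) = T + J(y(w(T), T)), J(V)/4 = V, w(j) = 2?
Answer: 59613/7678 - 1923*sqrt(5)/15356 ≈ 7.4841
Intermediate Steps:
y(L, B) = sqrt(B**2 + L**2)
J(V) = 4*V
x(T) = T + 4*sqrt(4 + T**2) (x(T) = T + 4*sqrt(T**2 + 2**2) = T + 4*sqrt(T**2 + 4) = T + 4*sqrt(4 + T**2))
q = -3846/(496 + 8*sqrt(5)) (q = (-1357 - 2489)/(500 + (-4 + 4*sqrt(4 + (-4)**2))) = -3846/(500 + (-4 + 4*sqrt(4 + 16))) = -3846/(500 + (-4 + 4*sqrt(20))) = -3846/(500 + (-4 + 4*(2*sqrt(5)))) = -3846/(500 + (-4 + 8*sqrt(5))) = -3846/(496 + 8*sqrt(5)) ≈ -7.4841)
-q = -(-59613/7678 + 1923*sqrt(5)/15356) = 59613/7678 - 1923*sqrt(5)/15356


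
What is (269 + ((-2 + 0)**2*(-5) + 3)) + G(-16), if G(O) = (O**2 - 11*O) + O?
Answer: 668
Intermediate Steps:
G(O) = O**2 - 10*O
(269 + ((-2 + 0)**2*(-5) + 3)) + G(-16) = (269 + ((-2 + 0)**2*(-5) + 3)) - 16*(-10 - 16) = (269 + ((-2)**2*(-5) + 3)) - 16*(-26) = (269 + (4*(-5) + 3)) + 416 = (269 + (-20 + 3)) + 416 = (269 - 17) + 416 = 252 + 416 = 668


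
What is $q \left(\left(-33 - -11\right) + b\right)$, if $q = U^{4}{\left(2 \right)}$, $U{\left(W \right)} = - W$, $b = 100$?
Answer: $1248$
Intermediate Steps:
$q = 16$ ($q = \left(\left(-1\right) 2\right)^{4} = \left(-2\right)^{4} = 16$)
$q \left(\left(-33 - -11\right) + b\right) = 16 \left(\left(-33 - -11\right) + 100\right) = 16 \left(\left(-33 + 11\right) + 100\right) = 16 \left(-22 + 100\right) = 16 \cdot 78 = 1248$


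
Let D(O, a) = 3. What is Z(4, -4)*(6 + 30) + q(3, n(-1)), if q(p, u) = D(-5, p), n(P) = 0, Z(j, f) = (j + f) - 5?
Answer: -177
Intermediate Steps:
Z(j, f) = -5 + f + j (Z(j, f) = (f + j) - 5 = -5 + f + j)
q(p, u) = 3
Z(4, -4)*(6 + 30) + q(3, n(-1)) = (-5 - 4 + 4)*(6 + 30) + 3 = -5*36 + 3 = -180 + 3 = -177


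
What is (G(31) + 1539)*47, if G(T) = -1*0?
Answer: 72333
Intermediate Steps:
G(T) = 0
(G(31) + 1539)*47 = (0 + 1539)*47 = 1539*47 = 72333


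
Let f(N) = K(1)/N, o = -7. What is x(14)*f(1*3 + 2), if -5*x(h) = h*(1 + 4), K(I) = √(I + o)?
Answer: -14*I*√6/5 ≈ -6.8586*I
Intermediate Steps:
K(I) = √(-7 + I) (K(I) = √(I - 7) = √(-7 + I))
x(h) = -h (x(h) = -h*(1 + 4)/5 = -h*5/5 = -h)
f(N) = I*√6/N (f(N) = √(-7 + 1)/N = √(-6)/N = (I*√6)/N = I*√6/N)
x(14)*f(1*3 + 2) = (-1*14)*(I*√6/(1*3 + 2)) = -14*I*√6/(3 + 2) = -14*I*√6/5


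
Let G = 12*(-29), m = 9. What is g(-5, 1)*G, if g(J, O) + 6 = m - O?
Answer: -696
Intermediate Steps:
g(J, O) = 3 - O (g(J, O) = -6 + (9 - O) = 3 - O)
G = -348
g(-5, 1)*G = (3 - 1*1)*(-348) = (3 - 1)*(-348) = 2*(-348) = -696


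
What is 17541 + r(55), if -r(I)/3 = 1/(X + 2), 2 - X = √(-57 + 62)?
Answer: 192939/11 - 3*√5/11 ≈ 17539.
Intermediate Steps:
X = 2 - √5 (X = 2 - √(-57 + 62) = 2 - √5 ≈ -0.23607)
r(I) = -3/(4 - √5) (r(I) = -3/((2 - √5) + 2) = -3/(4 - √5))
17541 + r(55) = 17541 + (-12/11 - 3*√5/11) = 192939/11 - 3*√5/11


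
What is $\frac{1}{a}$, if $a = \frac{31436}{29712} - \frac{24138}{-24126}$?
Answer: $\frac{29867988}{61483883} \approx 0.48579$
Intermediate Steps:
$a = \frac{61483883}{29867988}$ ($a = 31436 \cdot \frac{1}{29712} - - \frac{4023}{4021} = \frac{7859}{7428} + \frac{4023}{4021} = \frac{61483883}{29867988} \approx 2.0585$)
$\frac{1}{a} = \frac{1}{\frac{61483883}{29867988}} = \frac{29867988}{61483883}$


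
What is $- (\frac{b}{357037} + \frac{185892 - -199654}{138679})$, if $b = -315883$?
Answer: $- \frac{93847848645}{49513534123} \approx -1.8954$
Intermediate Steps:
$- (\frac{b}{357037} + \frac{185892 - -199654}{138679}) = - (- \frac{315883}{357037} + \frac{185892 - -199654}{138679}) = - (\left(-315883\right) \frac{1}{357037} + \left(185892 + 199654\right) \frac{1}{138679}) = - (- \frac{315883}{357037} + 385546 \cdot \frac{1}{138679}) = - (- \frac{315883}{357037} + \frac{385546}{138679}) = \left(-1\right) \frac{93847848645}{49513534123} = - \frac{93847848645}{49513534123}$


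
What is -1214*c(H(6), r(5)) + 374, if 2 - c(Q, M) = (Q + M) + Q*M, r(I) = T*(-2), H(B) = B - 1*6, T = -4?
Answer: 7658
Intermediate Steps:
H(B) = -6 + B (H(B) = B - 6 = -6 + B)
r(I) = 8 (r(I) = -4*(-2) = 8)
c(Q, M) = 2 - M - Q - M*Q (c(Q, M) = 2 - ((Q + M) + Q*M) = 2 - ((M + Q) + M*Q) = 2 - (M + Q + M*Q) = 2 + (-M - Q - M*Q) = 2 - M - Q - M*Q)
-1214*c(H(6), r(5)) + 374 = -1214*(2 - 1*8 - (-6 + 6) - 1*8*(-6 + 6)) + 374 = -1214*(2 - 8 - 1*0 - 1*8*0) + 374 = -1214*(2 - 8 + 0 + 0) + 374 = -1214*(-6) + 374 = 7284 + 374 = 7658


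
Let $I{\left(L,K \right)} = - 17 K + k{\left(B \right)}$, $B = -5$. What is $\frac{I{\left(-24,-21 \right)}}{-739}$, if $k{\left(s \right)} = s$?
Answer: $- \frac{352}{739} \approx -0.47632$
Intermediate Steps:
$I{\left(L,K \right)} = -5 - 17 K$ ($I{\left(L,K \right)} = - 17 K - 5 = -5 - 17 K$)
$\frac{I{\left(-24,-21 \right)}}{-739} = \frac{-5 - -357}{-739} = \left(-5 + 357\right) \left(- \frac{1}{739}\right) = 352 \left(- \frac{1}{739}\right) = - \frac{352}{739}$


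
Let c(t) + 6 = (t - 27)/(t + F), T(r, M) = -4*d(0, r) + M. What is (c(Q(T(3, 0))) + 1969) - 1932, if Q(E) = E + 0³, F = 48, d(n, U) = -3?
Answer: 123/4 ≈ 30.750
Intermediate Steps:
T(r, M) = 12 + M (T(r, M) = -4*(-3) + M = 12 + M)
Q(E) = E (Q(E) = E + 0 = E)
c(t) = -6 + (-27 + t)/(48 + t) (c(t) = -6 + (t - 27)/(t + 48) = -6 + (-27 + t)/(48 + t))
(c(Q(T(3, 0))) + 1969) - 1932 = (5*(-63 - (12 + 0))/(48 + (12 + 0)) + 1969) - 1932 = (5*(-63 - 1*12)/(48 + 12) + 1969) - 1932 = (5*(-63 - 12)/60 + 1969) - 1932 = (5*(1/60)*(-75) + 1969) - 1932 = (-25/4 + 1969) - 1932 = 7851/4 - 1932 = 123/4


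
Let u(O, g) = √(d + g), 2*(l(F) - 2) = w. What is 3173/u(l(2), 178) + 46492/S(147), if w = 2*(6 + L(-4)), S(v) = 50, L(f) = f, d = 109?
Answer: 23246/25 + 3173*√287/287 ≈ 1117.1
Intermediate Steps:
w = 4 (w = 2*(6 - 4) = 2*2 = 4)
l(F) = 4 (l(F) = 2 + (½)*4 = 2 + 2 = 4)
u(O, g) = √(109 + g)
3173/u(l(2), 178) + 46492/S(147) = 3173/(√(109 + 178)) + 46492/50 = 3173/(√287) + 46492*(1/50) = 3173*(√287/287) + 23246/25 = 3173*√287/287 + 23246/25 = 23246/25 + 3173*√287/287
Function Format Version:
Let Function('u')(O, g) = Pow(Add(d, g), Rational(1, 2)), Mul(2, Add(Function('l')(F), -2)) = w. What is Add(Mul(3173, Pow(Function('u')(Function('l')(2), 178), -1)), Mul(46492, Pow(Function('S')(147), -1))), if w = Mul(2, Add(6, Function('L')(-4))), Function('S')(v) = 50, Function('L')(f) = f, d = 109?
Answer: Add(Rational(23246, 25), Mul(Rational(3173, 287), Pow(287, Rational(1, 2)))) ≈ 1117.1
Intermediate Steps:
w = 4 (w = Mul(2, Add(6, -4)) = Mul(2, 2) = 4)
Function('l')(F) = 4 (Function('l')(F) = Add(2, Mul(Rational(1, 2), 4)) = Add(2, 2) = 4)
Function('u')(O, g) = Pow(Add(109, g), Rational(1, 2))
Add(Mul(3173, Pow(Function('u')(Function('l')(2), 178), -1)), Mul(46492, Pow(Function('S')(147), -1))) = Add(Mul(3173, Pow(Pow(Add(109, 178), Rational(1, 2)), -1)), Mul(46492, Pow(50, -1))) = Add(Mul(3173, Pow(Pow(287, Rational(1, 2)), -1)), Mul(46492, Rational(1, 50))) = Add(Mul(3173, Mul(Rational(1, 287), Pow(287, Rational(1, 2)))), Rational(23246, 25)) = Add(Mul(Rational(3173, 287), Pow(287, Rational(1, 2))), Rational(23246, 25)) = Add(Rational(23246, 25), Mul(Rational(3173, 287), Pow(287, Rational(1, 2))))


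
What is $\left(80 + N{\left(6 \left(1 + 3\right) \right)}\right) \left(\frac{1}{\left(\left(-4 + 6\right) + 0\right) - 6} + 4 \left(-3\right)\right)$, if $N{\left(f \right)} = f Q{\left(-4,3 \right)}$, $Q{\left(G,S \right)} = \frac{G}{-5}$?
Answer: $- \frac{6076}{5} \approx -1215.2$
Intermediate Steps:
$Q{\left(G,S \right)} = - \frac{G}{5}$ ($Q{\left(G,S \right)} = G \left(- \frac{1}{5}\right) = - \frac{G}{5}$)
$N{\left(f \right)} = \frac{4 f}{5}$ ($N{\left(f \right)} = f \left(\left(- \frac{1}{5}\right) \left(-4\right)\right) = f \frac{4}{5} = \frac{4 f}{5}$)
$\left(80 + N{\left(6 \left(1 + 3\right) \right)}\right) \left(\frac{1}{\left(\left(-4 + 6\right) + 0\right) - 6} + 4 \left(-3\right)\right) = \left(80 + \frac{4 \cdot 6 \left(1 + 3\right)}{5}\right) \left(\frac{1}{\left(\left(-4 + 6\right) + 0\right) - 6} + 4 \left(-3\right)\right) = \left(80 + \frac{4 \cdot 6 \cdot 4}{5}\right) \left(\frac{1}{\left(2 + 0\right) - 6} - 12\right) = \left(80 + \frac{4}{5} \cdot 24\right) \left(\frac{1}{2 - 6} - 12\right) = \left(80 + \frac{96}{5}\right) \left(\frac{1}{-4} - 12\right) = \frac{496 \left(- \frac{1}{4} - 12\right)}{5} = \frac{496}{5} \left(- \frac{49}{4}\right) = - \frac{6076}{5}$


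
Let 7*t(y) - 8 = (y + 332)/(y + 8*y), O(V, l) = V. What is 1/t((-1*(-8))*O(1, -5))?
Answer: 126/229 ≈ 0.55022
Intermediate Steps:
t(y) = 8/7 + (332 + y)/(63*y) (t(y) = 8/7 + ((y + 332)/(y + 8*y))/7 = 8/7 + ((332 + y)/((9*y)))/7 = 8/7 + ((332 + y)*(1/(9*y)))/7 = 8/7 + ((332 + y)/(9*y))/7 = 8/7 + (332 + y)/(63*y))
1/t((-1*(-8))*O(1, -5)) = 1/((332 + 73*(-1*(-8)*1))/(63*((-1*(-8)*1)))) = 1/((332 + 73*(8*1))/(63*((8*1)))) = 1/((1/63)*(332 + 73*8)/8) = 1/((1/63)*(⅛)*(332 + 584)) = 1/((1/63)*(⅛)*916) = 1/(229/126) = 126/229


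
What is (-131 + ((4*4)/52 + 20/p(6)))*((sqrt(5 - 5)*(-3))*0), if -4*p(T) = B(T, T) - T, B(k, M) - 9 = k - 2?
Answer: 0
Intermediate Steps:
B(k, M) = 7 + k (B(k, M) = 9 + (k - 2) = 9 + (-2 + k) = 7 + k)
p(T) = -7/4 (p(T) = -((7 + T) - T)/4 = -1/4*7 = -7/4)
(-131 + ((4*4)/52 + 20/p(6)))*((sqrt(5 - 5)*(-3))*0) = (-131 + ((4*4)/52 + 20/(-7/4)))*((sqrt(5 - 5)*(-3))*0) = (-131 + (16*(1/52) + 20*(-4/7)))*((sqrt(0)*(-3))*0) = (-131 + (4/13 - 80/7))*((0*(-3))*0) = (-131 - 1012/91)*(0*0) = -12933/91*0 = 0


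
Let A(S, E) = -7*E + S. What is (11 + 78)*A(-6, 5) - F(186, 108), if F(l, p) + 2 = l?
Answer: -3833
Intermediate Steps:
F(l, p) = -2 + l
A(S, E) = S - 7*E
(11 + 78)*A(-6, 5) - F(186, 108) = (11 + 78)*(-6 - 7*5) - (-2 + 186) = 89*(-6 - 35) - 1*184 = 89*(-41) - 184 = -3649 - 184 = -3833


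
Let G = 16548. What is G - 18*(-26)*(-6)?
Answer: 13740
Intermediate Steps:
G - 18*(-26)*(-6) = 16548 - 18*(-26)*(-6) = 16548 + 468*(-6) = 16548 - 2808 = 13740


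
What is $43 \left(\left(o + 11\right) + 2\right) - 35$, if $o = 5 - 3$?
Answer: $610$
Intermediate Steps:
$o = 2$
$43 \left(\left(o + 11\right) + 2\right) - 35 = 43 \left(\left(2 + 11\right) + 2\right) - 35 = 43 \left(13 + 2\right) - 35 = 43 \cdot 15 - 35 = 645 - 35 = 610$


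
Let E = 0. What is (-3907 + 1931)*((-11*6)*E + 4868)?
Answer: -9619168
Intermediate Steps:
(-3907 + 1931)*((-11*6)*E + 4868) = (-3907 + 1931)*(-11*6*0 + 4868) = -1976*(-66*0 + 4868) = -1976*(0 + 4868) = -1976*4868 = -9619168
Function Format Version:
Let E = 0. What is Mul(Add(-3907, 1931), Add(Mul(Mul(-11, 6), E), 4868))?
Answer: -9619168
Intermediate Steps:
Mul(Add(-3907, 1931), Add(Mul(Mul(-11, 6), E), 4868)) = Mul(Add(-3907, 1931), Add(Mul(Mul(-11, 6), 0), 4868)) = Mul(-1976, Add(Mul(-66, 0), 4868)) = Mul(-1976, Add(0, 4868)) = Mul(-1976, 4868) = -9619168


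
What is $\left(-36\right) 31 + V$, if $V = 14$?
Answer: $-1102$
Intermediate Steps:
$\left(-36\right) 31 + V = \left(-36\right) 31 + 14 = -1116 + 14 = -1102$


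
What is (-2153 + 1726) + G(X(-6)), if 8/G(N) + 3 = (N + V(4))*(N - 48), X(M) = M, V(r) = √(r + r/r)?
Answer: -12590093/29487 + 48*√5/9829 ≈ -426.96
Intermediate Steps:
V(r) = √(1 + r) (V(r) = √(r + 1) = √(1 + r))
G(N) = 8/(-3 + (-48 + N)*(N + √5)) (G(N) = 8/(-3 + (N + √(1 + 4))*(N - 48)) = 8/(-3 + (N + √5)*(-48 + N)) = 8/(-3 + (-48 + N)*(N + √5)))
(-2153 + 1726) + G(X(-6)) = (-2153 + 1726) + 8/(-3 + (-6)² - 48*(-6) - 48*√5 - 6*√5) = -427 + 8/(-3 + 36 + 288 - 48*√5 - 6*√5) = -427 + 8/(321 - 54*√5)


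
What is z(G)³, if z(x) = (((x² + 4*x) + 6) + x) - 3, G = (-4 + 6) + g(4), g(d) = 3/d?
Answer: 58863869/4096 ≈ 14371.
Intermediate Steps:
G = 11/4 (G = (-4 + 6) + 3/4 = 2 + 3*(¼) = 2 + ¾ = 11/4 ≈ 2.7500)
z(x) = 3 + x² + 5*x (z(x) = ((6 + x² + 4*x) + x) - 3 = (6 + x² + 5*x) - 3 = 3 + x² + 5*x)
z(G)³ = (3 + (11/4)² + 5*(11/4))³ = (3 + 121/16 + 55/4)³ = (389/16)³ = 58863869/4096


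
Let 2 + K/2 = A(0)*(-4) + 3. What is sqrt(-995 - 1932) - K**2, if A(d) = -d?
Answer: -4 + I*sqrt(2927) ≈ -4.0 + 54.102*I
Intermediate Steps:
K = 2 (K = -4 + 2*(-1*0*(-4) + 3) = -4 + 2*(0*(-4) + 3) = -4 + 2*(0 + 3) = -4 + 2*3 = -4 + 6 = 2)
sqrt(-995 - 1932) - K**2 = sqrt(-995 - 1932) - 1*2**2 = sqrt(-2927) - 1*4 = I*sqrt(2927) - 4 = -4 + I*sqrt(2927)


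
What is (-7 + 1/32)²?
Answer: 49729/1024 ≈ 48.563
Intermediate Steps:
(-7 + 1/32)² = (-223/32)² = 49729/1024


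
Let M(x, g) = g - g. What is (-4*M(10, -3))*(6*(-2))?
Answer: 0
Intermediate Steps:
M(x, g) = 0
(-4*M(10, -3))*(6*(-2)) = (-4*0)*(6*(-2)) = 0*(-12) = 0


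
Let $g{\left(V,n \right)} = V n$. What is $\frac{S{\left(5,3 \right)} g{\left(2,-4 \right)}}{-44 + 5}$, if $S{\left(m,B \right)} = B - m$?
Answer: $- \frac{16}{39} \approx -0.41026$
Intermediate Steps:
$\frac{S{\left(5,3 \right)} g{\left(2,-4 \right)}}{-44 + 5} = \frac{\left(3 - 5\right) 2 \left(-4\right)}{-44 + 5} = \frac{\left(3 - 5\right) \left(-8\right)}{-39} = \left(-2\right) \left(-8\right) \left(- \frac{1}{39}\right) = 16 \left(- \frac{1}{39}\right) = - \frac{16}{39}$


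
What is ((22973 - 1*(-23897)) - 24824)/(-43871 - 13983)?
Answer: -11023/28927 ≈ -0.38106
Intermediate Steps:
((22973 - 1*(-23897)) - 24824)/(-43871 - 13983) = ((22973 + 23897) - 24824)/(-57854) = (46870 - 24824)*(-1/57854) = 22046*(-1/57854) = -11023/28927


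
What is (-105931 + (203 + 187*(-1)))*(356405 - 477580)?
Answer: 12834250125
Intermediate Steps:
(-105931 + (203 + 187*(-1)))*(356405 - 477580) = (-105931 + (203 - 187))*(-121175) = (-105931 + 16)*(-121175) = -105915*(-121175) = 12834250125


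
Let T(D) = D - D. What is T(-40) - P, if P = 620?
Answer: -620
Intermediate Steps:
T(D) = 0
T(-40) - P = 0 - 1*620 = 0 - 620 = -620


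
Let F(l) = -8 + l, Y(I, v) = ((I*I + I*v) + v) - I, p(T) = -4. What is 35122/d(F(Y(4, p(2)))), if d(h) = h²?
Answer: 17561/128 ≈ 137.20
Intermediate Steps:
Y(I, v) = v + I² - I + I*v (Y(I, v) = ((I² + I*v) + v) - I = (v + I² + I*v) - I = v + I² - I + I*v)
35122/d(F(Y(4, p(2)))) = 35122/((-8 + (-4 + 4² - 1*4 + 4*(-4)))²) = 35122/((-8 + (-4 + 16 - 4 - 16))²) = 35122/((-8 - 8)²) = 35122/((-16)²) = 35122/256 = 35122*(1/256) = 17561/128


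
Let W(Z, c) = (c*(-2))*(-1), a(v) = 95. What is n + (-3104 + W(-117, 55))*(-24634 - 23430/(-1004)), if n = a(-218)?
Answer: 18494789686/251 ≈ 7.3684e+7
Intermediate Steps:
W(Z, c) = 2*c (W(Z, c) = -2*c*(-1) = 2*c)
n = 95
n + (-3104 + W(-117, 55))*(-24634 - 23430/(-1004)) = 95 + (-3104 + 2*55)*(-24634 - 23430/(-1004)) = 95 + (-3104 + 110)*(-24634 - 23430*(-1/1004)) = 95 - 2994*(-24634 + 11715/502) = 95 - 2994*(-12354553/502) = 95 + 18494765841/251 = 18494789686/251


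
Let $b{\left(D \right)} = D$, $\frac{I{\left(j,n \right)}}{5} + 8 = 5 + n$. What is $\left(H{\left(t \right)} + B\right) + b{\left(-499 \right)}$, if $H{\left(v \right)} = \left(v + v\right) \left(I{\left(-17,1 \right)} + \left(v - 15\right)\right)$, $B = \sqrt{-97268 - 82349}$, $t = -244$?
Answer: $130773 + i \sqrt{179617} \approx 1.3077 \cdot 10^{5} + 423.81 i$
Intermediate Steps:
$I{\left(j,n \right)} = -15 + 5 n$ ($I{\left(j,n \right)} = -40 + 5 \left(5 + n\right) = -40 + \left(25 + 5 n\right) = -15 + 5 n$)
$B = i \sqrt{179617}$ ($B = \sqrt{-179617} = i \sqrt{179617} \approx 423.81 i$)
$H{\left(v \right)} = 2 v \left(-25 + v\right)$ ($H{\left(v \right)} = \left(v + v\right) \left(\left(-15 + 5 \cdot 1\right) + \left(v - 15\right)\right) = 2 v \left(\left(-15 + 5\right) + \left(-15 + v\right)\right) = 2 v \left(-10 + \left(-15 + v\right)\right) = 2 v \left(-25 + v\right)$)
$\left(H{\left(t \right)} + B\right) + b{\left(-499 \right)} = \left(2 \left(-244\right) \left(-25 - 244\right) + i \sqrt{179617}\right) - 499 = \left(2 \left(-244\right) \left(-269\right) + i \sqrt{179617}\right) - 499 = \left(131272 + i \sqrt{179617}\right) - 499 = 130773 + i \sqrt{179617}$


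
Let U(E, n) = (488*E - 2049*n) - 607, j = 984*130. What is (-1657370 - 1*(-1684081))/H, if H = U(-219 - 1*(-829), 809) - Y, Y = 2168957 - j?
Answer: -26711/3401605 ≈ -0.0078525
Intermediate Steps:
j = 127920
U(E, n) = -607 - 2049*n + 488*E (U(E, n) = (-2049*n + 488*E) - 607 = -607 - 2049*n + 488*E)
Y = 2041037 (Y = 2168957 - 1*127920 = 2168957 - 127920 = 2041037)
H = -3401605 (H = (-607 - 2049*809 + 488*(-219 - 1*(-829))) - 1*2041037 = (-607 - 1657641 + 488*(-219 + 829)) - 2041037 = (-607 - 1657641 + 488*610) - 2041037 = (-607 - 1657641 + 297680) - 2041037 = -1360568 - 2041037 = -3401605)
(-1657370 - 1*(-1684081))/H = (-1657370 - 1*(-1684081))/(-3401605) = (-1657370 + 1684081)*(-1/3401605) = 26711*(-1/3401605) = -26711/3401605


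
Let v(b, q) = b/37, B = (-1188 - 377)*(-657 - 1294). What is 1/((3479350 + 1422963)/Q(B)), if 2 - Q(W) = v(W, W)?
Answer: -3053241/181385581 ≈ -0.016833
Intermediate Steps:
B = 3053315 (B = -1565*(-1951) = 3053315)
v(b, q) = b/37 (v(b, q) = b*(1/37) = b/37)
Q(W) = 2 - W/37
1/((3479350 + 1422963)/Q(B)) = 1/((3479350 + 1422963)/(2 - 1/37*3053315)) = 1/(4902313/(2 - 3053315/37)) = 1/(4902313/(-3053241/37)) = 1/(4902313*(-37/3053241)) = 1/(-181385581/3053241) = -3053241/181385581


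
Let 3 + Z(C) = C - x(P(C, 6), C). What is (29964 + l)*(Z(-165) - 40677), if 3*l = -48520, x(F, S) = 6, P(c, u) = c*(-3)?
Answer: -563362524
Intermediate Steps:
P(c, u) = -3*c
l = -48520/3 (l = (⅓)*(-48520) = -48520/3 ≈ -16173.)
Z(C) = -9 + C (Z(C) = -3 + (C - 1*6) = -3 + (C - 6) = -3 + (-6 + C) = -9 + C)
(29964 + l)*(Z(-165) - 40677) = (29964 - 48520/3)*((-9 - 165) - 40677) = 41372*(-174 - 40677)/3 = (41372/3)*(-40851) = -563362524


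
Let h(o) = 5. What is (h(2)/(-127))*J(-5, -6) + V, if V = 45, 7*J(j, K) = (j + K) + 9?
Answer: 40015/889 ≈ 45.011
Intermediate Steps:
J(j, K) = 9/7 + K/7 + j/7 (J(j, K) = ((j + K) + 9)/7 = ((K + j) + 9)/7 = (9 + K + j)/7 = 9/7 + K/7 + j/7)
(h(2)/(-127))*J(-5, -6) + V = (5/(-127))*(9/7 + (1/7)*(-6) + (1/7)*(-5)) + 45 = (5*(-1/127))*(9/7 - 6/7 - 5/7) + 45 = -5/127*(-2/7) + 45 = 10/889 + 45 = 40015/889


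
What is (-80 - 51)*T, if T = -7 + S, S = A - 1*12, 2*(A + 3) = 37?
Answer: 917/2 ≈ 458.50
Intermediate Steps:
A = 31/2 (A = -3 + (½)*37 = -3 + 37/2 = 31/2 ≈ 15.500)
S = 7/2 (S = 31/2 - 1*12 = 31/2 - 12 = 7/2 ≈ 3.5000)
T = -7/2 (T = -7 + 7/2 = -7/2 ≈ -3.5000)
(-80 - 51)*T = (-80 - 51)*(-7/2) = -131*(-7/2) = 917/2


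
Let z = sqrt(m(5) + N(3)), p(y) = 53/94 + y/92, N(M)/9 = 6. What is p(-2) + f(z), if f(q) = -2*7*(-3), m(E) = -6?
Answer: 45988/1081 ≈ 42.542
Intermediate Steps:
N(M) = 54 (N(M) = 9*6 = 54)
p(y) = 53/94 + y/92 (p(y) = 53*(1/94) + y*(1/92) = 53/94 + y/92)
z = 4*sqrt(3) (z = sqrt(-6 + 54) = sqrt(48) = 4*sqrt(3) ≈ 6.9282)
f(q) = 42 (f(q) = -14*(-3) = 42)
p(-2) + f(z) = (53/94 + (1/92)*(-2)) + 42 = (53/94 - 1/46) + 42 = 586/1081 + 42 = 45988/1081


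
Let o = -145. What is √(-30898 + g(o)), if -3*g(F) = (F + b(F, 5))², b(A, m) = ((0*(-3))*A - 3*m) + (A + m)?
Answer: I*√60898 ≈ 246.78*I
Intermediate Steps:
b(A, m) = A - 2*m (b(A, m) = (0*A - 3*m) + (A + m) = (0 - 3*m) + (A + m) = -3*m + (A + m) = A - 2*m)
g(F) = -(-10 + 2*F)²/3 (g(F) = -(F + (F - 2*5))²/3 = -(F + (F - 10))²/3 = -(F + (-10 + F))²/3 = -(-10 + 2*F)²/3)
√(-30898 + g(o)) = √(-30898 - 4*(-5 - 145)²/3) = √(-30898 - 4/3*(-150)²) = √(-30898 - 4/3*22500) = √(-30898 - 30000) = √(-60898) = I*√60898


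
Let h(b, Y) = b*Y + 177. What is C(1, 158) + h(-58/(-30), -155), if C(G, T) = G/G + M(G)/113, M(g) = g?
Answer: -41242/339 ≈ -121.66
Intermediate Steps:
h(b, Y) = 177 + Y*b (h(b, Y) = Y*b + 177 = 177 + Y*b)
C(G, T) = 1 + G/113 (C(G, T) = G/G + G/113 = 1 + G*(1/113) = 1 + G/113)
C(1, 158) + h(-58/(-30), -155) = (1 + (1/113)*1) + (177 - (-8990)/(-30)) = (1 + 1/113) + (177 - (-8990)*(-1)/30) = 114/113 + (177 - 155*29/15) = 114/113 + (177 - 899/3) = 114/113 - 368/3 = -41242/339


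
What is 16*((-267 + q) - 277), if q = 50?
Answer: -7904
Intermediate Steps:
16*((-267 + q) - 277) = 16*((-267 + 50) - 277) = 16*(-217 - 277) = 16*(-494) = -7904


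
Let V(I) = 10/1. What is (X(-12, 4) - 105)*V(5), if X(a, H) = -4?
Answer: -1090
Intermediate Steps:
V(I) = 10 (V(I) = 10*1 = 10)
(X(-12, 4) - 105)*V(5) = (-4 - 105)*10 = -109*10 = -1090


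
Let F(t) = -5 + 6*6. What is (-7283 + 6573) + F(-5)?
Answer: -679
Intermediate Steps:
F(t) = 31 (F(t) = -5 + 36 = 31)
(-7283 + 6573) + F(-5) = (-7283 + 6573) + 31 = -710 + 31 = -679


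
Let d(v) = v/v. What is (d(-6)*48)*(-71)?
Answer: -3408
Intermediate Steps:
d(v) = 1
(d(-6)*48)*(-71) = (1*48)*(-71) = 48*(-71) = -3408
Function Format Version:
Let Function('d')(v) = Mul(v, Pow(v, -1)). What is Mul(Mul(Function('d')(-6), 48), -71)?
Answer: -3408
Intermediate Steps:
Function('d')(v) = 1
Mul(Mul(Function('d')(-6), 48), -71) = Mul(Mul(1, 48), -71) = Mul(48, -71) = -3408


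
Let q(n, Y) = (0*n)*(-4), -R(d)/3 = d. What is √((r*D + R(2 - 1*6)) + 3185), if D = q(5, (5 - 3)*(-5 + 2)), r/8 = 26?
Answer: √3197 ≈ 56.542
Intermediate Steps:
r = 208 (r = 8*26 = 208)
R(d) = -3*d
q(n, Y) = 0 (q(n, Y) = 0*(-4) = 0)
D = 0
√((r*D + R(2 - 1*6)) + 3185) = √((208*0 - 3*(2 - 1*6)) + 3185) = √((0 - 3*(2 - 6)) + 3185) = √((0 - 3*(-4)) + 3185) = √((0 + 12) + 3185) = √(12 + 3185) = √3197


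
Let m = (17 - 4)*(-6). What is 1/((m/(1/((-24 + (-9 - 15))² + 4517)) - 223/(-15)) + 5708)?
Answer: -15/7894727 ≈ -1.9000e-6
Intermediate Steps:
m = -78 (m = 13*(-6) = -78)
1/((m/(1/((-24 + (-9 - 15))² + 4517)) - 223/(-15)) + 5708) = 1/((-(352326 + 78*(-24 + (-9 - 15))²) - 223/(-15)) + 5708) = 1/((-(352326 + 78*(-24 - 24)²) - 223*(-1/15)) + 5708) = 1/((-78/(1/((-48)² + 4517)) + 223/15) + 5708) = 1/((-78/(1/(2304 + 4517)) + 223/15) + 5708) = 1/((-78/(1/6821) + 223/15) + 5708) = 1/((-78/1/6821 + 223/15) + 5708) = 1/((-78*6821 + 223/15) + 5708) = 1/((-532038 + 223/15) + 5708) = 1/(-7980347/15 + 5708) = 1/(-7894727/15) = -15/7894727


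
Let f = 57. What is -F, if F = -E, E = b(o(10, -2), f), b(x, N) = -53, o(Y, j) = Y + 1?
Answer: -53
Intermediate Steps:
o(Y, j) = 1 + Y
E = -53
F = 53 (F = -1*(-53) = 53)
-F = -1*53 = -53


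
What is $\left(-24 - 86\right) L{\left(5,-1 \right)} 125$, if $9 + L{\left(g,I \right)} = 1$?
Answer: $110000$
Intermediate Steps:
$L{\left(g,I \right)} = -8$ ($L{\left(g,I \right)} = -9 + 1 = -8$)
$\left(-24 - 86\right) L{\left(5,-1 \right)} 125 = \left(-24 - 86\right) \left(-8\right) 125 = \left(-110\right) \left(-8\right) 125 = 880 \cdot 125 = 110000$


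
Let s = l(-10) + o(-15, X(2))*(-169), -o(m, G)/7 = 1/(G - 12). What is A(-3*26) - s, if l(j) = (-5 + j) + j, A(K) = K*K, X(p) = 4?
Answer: 50055/8 ≈ 6256.9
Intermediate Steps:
A(K) = K²
o(m, G) = -7/(-12 + G) (o(m, G) = -7/(G - 12) = -7/(-12 + G))
l(j) = -5 + 2*j
s = -1383/8 (s = (-5 + 2*(-10)) - 7/(-12 + 4)*(-169) = (-5 - 20) - 7/(-8)*(-169) = -25 - 7*(-⅛)*(-169) = -25 + (7/8)*(-169) = -25 - 1183/8 = -1383/8 ≈ -172.88)
A(-3*26) - s = (-3*26)² - 1*(-1383/8) = (-78)² + 1383/8 = 6084 + 1383/8 = 50055/8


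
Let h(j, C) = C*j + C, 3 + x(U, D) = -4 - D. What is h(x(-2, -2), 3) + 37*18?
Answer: 654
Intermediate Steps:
x(U, D) = -7 - D (x(U, D) = -3 + (-4 - D) = -7 - D)
h(j, C) = C + C*j
h(x(-2, -2), 3) + 37*18 = 3*(1 + (-7 - 1*(-2))) + 37*18 = 3*(1 + (-7 + 2)) + 666 = 3*(1 - 5) + 666 = 3*(-4) + 666 = -12 + 666 = 654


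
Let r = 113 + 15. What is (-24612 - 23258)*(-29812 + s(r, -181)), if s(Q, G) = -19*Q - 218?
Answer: 1553955940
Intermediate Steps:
r = 128
s(Q, G) = -218 - 19*Q
(-24612 - 23258)*(-29812 + s(r, -181)) = (-24612 - 23258)*(-29812 + (-218 - 19*128)) = -47870*(-29812 + (-218 - 2432)) = -47870*(-29812 - 2650) = -47870*(-32462) = 1553955940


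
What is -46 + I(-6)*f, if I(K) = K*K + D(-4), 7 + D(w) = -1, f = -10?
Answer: -326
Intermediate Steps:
D(w) = -8 (D(w) = -7 - 1 = -8)
I(K) = -8 + K² (I(K) = K*K - 8 = K² - 8 = -8 + K²)
-46 + I(-6)*f = -46 + (-8 + (-6)²)*(-10) = -46 + (-8 + 36)*(-10) = -46 + 28*(-10) = -46 - 280 = -326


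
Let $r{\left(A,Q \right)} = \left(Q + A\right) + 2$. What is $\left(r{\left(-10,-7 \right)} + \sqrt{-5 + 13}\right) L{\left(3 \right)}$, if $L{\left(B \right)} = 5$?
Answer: $-75 + 10 \sqrt{2} \approx -60.858$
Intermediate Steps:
$r{\left(A,Q \right)} = 2 + A + Q$ ($r{\left(A,Q \right)} = \left(A + Q\right) + 2 = 2 + A + Q$)
$\left(r{\left(-10,-7 \right)} + \sqrt{-5 + 13}\right) L{\left(3 \right)} = \left(\left(2 - 10 - 7\right) + \sqrt{-5 + 13}\right) 5 = \left(-15 + \sqrt{8}\right) 5 = \left(-15 + 2 \sqrt{2}\right) 5 = -75 + 10 \sqrt{2}$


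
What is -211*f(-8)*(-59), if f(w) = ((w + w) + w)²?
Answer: 7170624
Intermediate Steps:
f(w) = 9*w² (f(w) = (2*w + w)² = (3*w)² = 9*w²)
-211*f(-8)*(-59) = -1899*(-8)²*(-59) = -1899*64*(-59) = -211*576*(-59) = -121536*(-59) = 7170624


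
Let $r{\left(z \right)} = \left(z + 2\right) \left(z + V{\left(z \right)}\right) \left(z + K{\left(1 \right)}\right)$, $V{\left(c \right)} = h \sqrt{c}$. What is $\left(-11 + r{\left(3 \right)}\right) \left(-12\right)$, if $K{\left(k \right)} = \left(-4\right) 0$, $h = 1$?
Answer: $-408 - 180 \sqrt{3} \approx -719.77$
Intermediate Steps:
$V{\left(c \right)} = \sqrt{c}$ ($V{\left(c \right)} = 1 \sqrt{c} = \sqrt{c}$)
$K{\left(k \right)} = 0$
$r{\left(z \right)} = z \left(2 + z\right) \left(z + \sqrt{z}\right)$ ($r{\left(z \right)} = \left(z + 2\right) \left(z + \sqrt{z}\right) \left(z + 0\right) = \left(2 + z\right) \left(z + \sqrt{z}\right) z = z \left(2 + z\right) \left(z + \sqrt{z}\right)$)
$\left(-11 + r{\left(3 \right)}\right) \left(-12\right) = \left(-11 + \left(3^{3} + 3^{\frac{5}{2}} + 2 \cdot 3^{2} + 2 \cdot 3^{\frac{3}{2}}\right)\right) \left(-12\right) = \left(-11 + \left(27 + 9 \sqrt{3} + 2 \cdot 9 + 2 \cdot 3 \sqrt{3}\right)\right) \left(-12\right) = \left(-11 + \left(27 + 9 \sqrt{3} + 18 + 6 \sqrt{3}\right)\right) \left(-12\right) = \left(-11 + \left(45 + 15 \sqrt{3}\right)\right) \left(-12\right) = \left(34 + 15 \sqrt{3}\right) \left(-12\right) = -408 - 180 \sqrt{3}$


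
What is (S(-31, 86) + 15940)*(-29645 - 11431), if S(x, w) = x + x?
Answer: -652204728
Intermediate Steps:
S(x, w) = 2*x
(S(-31, 86) + 15940)*(-29645 - 11431) = (2*(-31) + 15940)*(-29645 - 11431) = (-62 + 15940)*(-41076) = 15878*(-41076) = -652204728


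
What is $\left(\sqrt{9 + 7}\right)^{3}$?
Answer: $64$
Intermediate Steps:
$\left(\sqrt{9 + 7}\right)^{3} = \left(\sqrt{16}\right)^{3} = 4^{3} = 64$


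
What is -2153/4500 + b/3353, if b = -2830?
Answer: -19954009/15088500 ≈ -1.3225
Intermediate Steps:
-2153/4500 + b/3353 = -2153/4500 - 2830/3353 = -19954009/15088500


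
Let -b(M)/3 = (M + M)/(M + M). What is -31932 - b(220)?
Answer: -31929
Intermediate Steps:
b(M) = -3 (b(M) = -3*(M + M)/(M + M) = -3*2*M/(2*M) = -3*2*M*1/(2*M) = -3*1 = -3)
-31932 - b(220) = -31932 - 1*(-3) = -31932 + 3 = -31929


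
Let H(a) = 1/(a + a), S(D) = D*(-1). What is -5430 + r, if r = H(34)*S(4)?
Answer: -92311/17 ≈ -5430.1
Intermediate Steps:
S(D) = -D
H(a) = 1/(2*a)
r = -1/17 (r = ((½)/34)*(-1*4) = ((½)*(1/34))*(-4) = (1/68)*(-4) = -1/17 ≈ -0.058824)
-5430 + r = -5430 - 1/17 = -92311/17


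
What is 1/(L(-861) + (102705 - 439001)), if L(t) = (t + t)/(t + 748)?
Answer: -113/37999726 ≈ -2.9737e-6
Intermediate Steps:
L(t) = 2*t/(748 + t) (L(t) = (2*t)/(748 + t) = 2*t/(748 + t))
1/(L(-861) + (102705 - 439001)) = 1/(2*(-861)/(748 - 861) + (102705 - 439001)) = 1/(2*(-861)/(-113) - 336296) = 1/(2*(-861)*(-1/113) - 336296) = 1/(1722/113 - 336296) = 1/(-37999726/113) = -113/37999726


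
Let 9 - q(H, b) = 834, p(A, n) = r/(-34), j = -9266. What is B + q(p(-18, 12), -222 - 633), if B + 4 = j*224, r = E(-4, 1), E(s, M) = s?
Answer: -2076413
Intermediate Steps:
r = -4
p(A, n) = 2/17 (p(A, n) = -4/(-34) = -4*(-1/34) = 2/17)
q(H, b) = -825 (q(H, b) = 9 - 1*834 = 9 - 834 = -825)
B = -2075588 (B = -4 - 9266*224 = -4 - 2075584 = -2075588)
B + q(p(-18, 12), -222 - 633) = -2075588 - 825 = -2076413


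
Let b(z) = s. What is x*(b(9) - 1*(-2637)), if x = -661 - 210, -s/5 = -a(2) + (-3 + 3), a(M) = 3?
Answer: -2309892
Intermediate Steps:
s = 15 (s = -5*(-1*3 + (-3 + 3)) = -5*(-3 + 0) = -5*(-3) = 15)
x = -871
b(z) = 15
x*(b(9) - 1*(-2637)) = -871*(15 - 1*(-2637)) = -871*(15 + 2637) = -871*2652 = -2309892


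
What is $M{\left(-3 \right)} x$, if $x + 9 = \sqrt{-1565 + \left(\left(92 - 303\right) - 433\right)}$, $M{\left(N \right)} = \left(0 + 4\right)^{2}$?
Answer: $-144 + 752 i \approx -144.0 + 752.0 i$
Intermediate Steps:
$M{\left(N \right)} = 16$ ($M{\left(N \right)} = 4^{2} = 16$)
$x = -9 + 47 i$ ($x = -9 + \sqrt{-1565 + \left(\left(92 - 303\right) - 433\right)} = -9 + \sqrt{-1565 - 644} = -9 + \sqrt{-2209} = -9 + 47 i \approx -9.0 + 47.0 i$)
$M{\left(-3 \right)} x = 16 \left(-9 + 47 i\right) = -144 + 752 i$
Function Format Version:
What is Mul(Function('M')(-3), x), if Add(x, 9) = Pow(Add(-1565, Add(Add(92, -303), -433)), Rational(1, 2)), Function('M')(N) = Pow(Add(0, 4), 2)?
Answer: Add(-144, Mul(752, I)) ≈ Add(-144.00, Mul(752.00, I))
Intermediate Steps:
Function('M')(N) = 16 (Function('M')(N) = Pow(4, 2) = 16)
x = Add(-9, Mul(47, I)) (x = Add(-9, Pow(Add(-1565, Add(Add(92, -303), -433)), Rational(1, 2))) = Add(-9, Pow(Add(-1565, Add(-211, -433)), Rational(1, 2))) = Add(-9, Pow(Add(-1565, -644), Rational(1, 2))) = Add(-9, Pow(-2209, Rational(1, 2))) = Add(-9, Mul(47, I)) ≈ Add(-9.0000, Mul(47.000, I)))
Mul(Function('M')(-3), x) = Mul(16, Add(-9, Mul(47, I))) = Add(-144, Mul(752, I))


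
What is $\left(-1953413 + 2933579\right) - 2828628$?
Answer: $-1848462$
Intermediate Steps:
$\left(-1953413 + 2933579\right) - 2828628 = 980166 - 2828628 = -1848462$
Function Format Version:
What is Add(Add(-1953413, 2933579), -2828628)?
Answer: -1848462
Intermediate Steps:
Add(Add(-1953413, 2933579), -2828628) = Add(980166, -2828628) = -1848462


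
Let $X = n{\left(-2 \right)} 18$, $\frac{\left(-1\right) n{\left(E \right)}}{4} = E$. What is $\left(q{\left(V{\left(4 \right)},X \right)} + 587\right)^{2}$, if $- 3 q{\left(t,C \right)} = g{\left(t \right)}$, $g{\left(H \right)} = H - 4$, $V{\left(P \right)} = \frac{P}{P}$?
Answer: $345744$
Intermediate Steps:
$n{\left(E \right)} = - 4 E$
$V{\left(P \right)} = 1$
$X = 144$ ($X = \left(-4\right) \left(-2\right) 18 = 8 \cdot 18 = 144$)
$g{\left(H \right)} = -4 + H$
$q{\left(t,C \right)} = \frac{4}{3} - \frac{t}{3}$ ($q{\left(t,C \right)} = - \frac{-4 + t}{3} = \frac{4}{3} - \frac{t}{3}$)
$\left(q{\left(V{\left(4 \right)},X \right)} + 587\right)^{2} = \left(\left(\frac{4}{3} - \frac{1}{3}\right) + 587\right)^{2} = \left(1 + 587\right)^{2} = 588^{2} = 345744$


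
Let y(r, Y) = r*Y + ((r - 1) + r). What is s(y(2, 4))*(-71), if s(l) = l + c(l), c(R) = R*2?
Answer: -2343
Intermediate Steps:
c(R) = 2*R
y(r, Y) = -1 + 2*r + Y*r (y(r, Y) = Y*r + ((-1 + r) + r) = Y*r + (-1 + 2*r) = -1 + 2*r + Y*r)
s(l) = 3*l (s(l) = l + 2*l = 3*l)
s(y(2, 4))*(-71) = (3*(-1 + 2*2 + 4*2))*(-71) = (3*(-1 + 4 + 8))*(-71) = (3*11)*(-71) = 33*(-71) = -2343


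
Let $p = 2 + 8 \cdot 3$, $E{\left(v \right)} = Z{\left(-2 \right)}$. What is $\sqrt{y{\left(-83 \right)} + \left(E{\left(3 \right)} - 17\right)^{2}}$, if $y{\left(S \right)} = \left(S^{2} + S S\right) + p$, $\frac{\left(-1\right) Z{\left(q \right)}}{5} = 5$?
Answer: $4 \sqrt{973} \approx 124.77$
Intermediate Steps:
$Z{\left(q \right)} = -25$ ($Z{\left(q \right)} = \left(-5\right) 5 = -25$)
$E{\left(v \right)} = -25$
$p = 26$ ($p = 2 + 24 = 26$)
$y{\left(S \right)} = 26 + 2 S^{2}$ ($y{\left(S \right)} = \left(S^{2} + S S\right) + 26 = \left(S^{2} + S^{2}\right) + 26 = 2 S^{2} + 26 = 26 + 2 S^{2}$)
$\sqrt{y{\left(-83 \right)} + \left(E{\left(3 \right)} - 17\right)^{2}} = \sqrt{\left(26 + 2 \left(-83\right)^{2}\right) + \left(-25 - 17\right)^{2}} = \sqrt{\left(26 + 2 \cdot 6889\right) + \left(-42\right)^{2}} = \sqrt{\left(26 + 13778\right) + 1764} = \sqrt{13804 + 1764} = \sqrt{15568} = 4 \sqrt{973}$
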